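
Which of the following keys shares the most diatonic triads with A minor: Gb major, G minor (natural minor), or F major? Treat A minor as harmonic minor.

F major

Triads of A minor (harmonic minor): A minor (i), B diminished (ii°), C augmented (III+), D minor (iv), E major (V), F major (VI), G# diminished (vii°).
Gb major shares 0: none.
G minor (natural minor) shares 2: Dm, F.
F major shares 3: Am, Dm, F.
The most common triads (3) are shared with F major.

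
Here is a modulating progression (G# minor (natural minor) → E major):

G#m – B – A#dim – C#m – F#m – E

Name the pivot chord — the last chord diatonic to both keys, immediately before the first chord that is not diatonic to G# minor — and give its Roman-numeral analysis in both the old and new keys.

Chords diatonic to G# minor: G#m, A#dim, B, C#m, D#m, E, F#.
Reading the progression, the first chord not in that set is F#m, so the modulation leaves G# minor there.
The chord immediately before F#m is C#m, which is diatonic to both keys: iv in G# minor and vi in E major.

C#m — iv in G# minor, vi in E major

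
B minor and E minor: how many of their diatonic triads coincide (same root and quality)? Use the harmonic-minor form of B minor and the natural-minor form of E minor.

Diatonic triads of B minor (harmonic minor): Bm (i), C#dim (ii°), Daug (III+), Em (iv), F# (V), G (VI), A#dim (vii°).
Diatonic triads of E minor (natural minor): Em (i), F#dim (ii°), G (III), Am (iv), Bm (v), C (VI), D (VII).
Matching root and quality in both lists: Bm, Em, G.
That gives 3 common triads.

3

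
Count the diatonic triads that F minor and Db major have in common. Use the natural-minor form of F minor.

Diatonic triads of F minor (natural minor): F minor (i), G diminished (ii°), Ab major (III), Bb minor (iv), C minor (v), Db major (VI), Eb major (VII).
Diatonic triads of Db major: Db major (I), Eb minor (ii), F minor (iii), Gb major (IV), Ab major (V), Bb minor (vi), C diminished (vii°).
Matching root and quality in both lists: F minor, Ab major, Bb minor, Db major.
That gives 4 common triads.

4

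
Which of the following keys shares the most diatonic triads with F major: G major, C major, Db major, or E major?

C major

Triads of F major: F major (I), G minor (ii), A minor (iii), Bb major (IV), C major (V), D minor (vi), E diminished (vii°).
G major shares 2: Am, C.
C major shares 4: F, Am, C, Dm.
Db major shares 0: none.
E major shares 0: none.
The most common triads (4) are shared with C major.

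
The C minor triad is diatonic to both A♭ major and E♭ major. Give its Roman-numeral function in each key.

The scale of A♭ major is A♭ B♭ C D♭ E♭ F G; C is degree 3, and the triad built there (C-E♭-G) is minor, so it is iii.
The scale of E♭ major is E♭ F G A♭ B♭ C D; C is degree 6, and the triad built there (C-E♭-G) is minor, so it is vi.

iii in A♭ major; vi in E♭ major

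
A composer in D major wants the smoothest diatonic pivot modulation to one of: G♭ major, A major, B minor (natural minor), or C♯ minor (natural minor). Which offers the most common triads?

B minor

Triads of D major: D major (I), E minor (ii), F♯ minor (iii), G major (IV), A major (V), B minor (vi), C♯ diminished (vii°).
G♭ major shares 0: none.
A major shares 4: D, F♯m, A, Bm.
B minor (natural minor) shares 7: D, Em, F♯m, G, A, Bm, C♯dim.
C♯ minor (natural minor) shares 2: F♯m, A.
The most common triads (7) are shared with B minor.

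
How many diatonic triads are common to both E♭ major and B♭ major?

4

Diatonic triads of E♭ major: E♭ (I), Fm (ii), Gm (iii), A♭ (IV), B♭ (V), Cm (vi), Ddim (vii°).
Diatonic triads of B♭ major: B♭ (I), Cm (ii), Dm (iii), E♭ (IV), F (V), Gm (vi), Adim (vii°).
Matching root and quality in both lists: E♭, Gm, B♭, Cm.
That gives 4 common triads.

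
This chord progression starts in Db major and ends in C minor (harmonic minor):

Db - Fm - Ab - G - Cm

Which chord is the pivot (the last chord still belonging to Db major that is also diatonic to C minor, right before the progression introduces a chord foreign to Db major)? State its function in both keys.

Chords diatonic to Db major: Db, Ebm, Fm, Gb, Ab, Bbm, Cdim.
Reading the progression, the first chord not in that set is G, so the modulation leaves Db major there.
The chord immediately before G is Ab, which is diatonic to both keys: V in Db major and VI in C minor.

Ab — V in Db major, VI in C minor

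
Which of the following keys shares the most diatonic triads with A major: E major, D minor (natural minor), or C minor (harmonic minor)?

Triads of A major: A major (I), B minor (ii), C# minor (iii), D major (IV), E major (V), F# minor (vi), G# diminished (vii°).
E major shares 4: A, C#m, E, F#m.
D minor (natural minor) shares 0: none.
C minor (harmonic minor) shares 0: none.
The most common triads (4) are shared with E major.

E major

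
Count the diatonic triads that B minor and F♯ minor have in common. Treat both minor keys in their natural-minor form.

4

Diatonic triads of B minor (natural minor): Bm (i), C♯dim (ii°), D (III), Em (iv), F♯m (v), G (VI), A (VII).
Diatonic triads of F♯ minor (natural minor): F♯m (i), G♯dim (ii°), A (III), Bm (iv), C♯m (v), D (VI), E (VII).
Matching root and quality in both lists: Bm, D, F♯m, A.
That gives 4 common triads.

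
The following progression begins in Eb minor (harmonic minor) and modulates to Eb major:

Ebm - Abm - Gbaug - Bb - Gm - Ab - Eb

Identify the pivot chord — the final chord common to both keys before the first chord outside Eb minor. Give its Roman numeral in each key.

Chords diatonic to Eb minor: Ebm, Fdim, Gbaug, Abm, Bb, Cb, Ddim.
Reading the progression, the first chord not in that set is Gm, so the modulation leaves Eb minor there.
The chord immediately before Gm is Bb, which is diatonic to both keys: V in Eb minor and V in Eb major.

Bb — V in Eb minor, V in Eb major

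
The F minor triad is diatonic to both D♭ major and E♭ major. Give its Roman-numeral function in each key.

iii in D♭ major; ii in E♭ major

The scale of D♭ major is D♭ E♭ F G♭ A♭ B♭ C; F is degree 3, and the triad built there (F-A♭-C) is minor, so it is iii.
The scale of E♭ major is E♭ F G A♭ B♭ C D; F is degree 2, and the triad built there (F-A♭-C) is minor, so it is ii.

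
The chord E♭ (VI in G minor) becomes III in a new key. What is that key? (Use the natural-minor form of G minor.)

C minor

The numeral III denotes a major triad on scale degree 3. With E♭ on degree 3, the tonic of the new key is C.
Degree 3 carries a major triad in natural-minor keys, so the destination is C minor.
Check: the diatonic triads of C minor (natural minor) are Cm (i), Ddim (ii°), E♭ (III), Fm (iv), Gm (v), A♭ (VI), B♭ (VII) — E♭ is indeed III.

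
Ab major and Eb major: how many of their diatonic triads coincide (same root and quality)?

4

Diatonic triads of Ab major: Ab (I), Bbm (ii), Cm (iii), Db (IV), Eb (V), Fm (vi), Gdim (vii°).
Diatonic triads of Eb major: Eb (I), Fm (ii), Gm (iii), Ab (IV), Bb (V), Cm (vi), Ddim (vii°).
Matching root and quality in both lists: Ab, Cm, Eb, Fm.
That gives 4 common triads.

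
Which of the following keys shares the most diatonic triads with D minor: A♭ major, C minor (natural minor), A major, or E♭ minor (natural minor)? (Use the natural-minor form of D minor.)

C minor

Triads of D minor (natural minor): D minor (i), E diminished (ii°), F major (III), G minor (iv), A minor (v), B♭ major (VI), C major (VII).
A♭ major shares 0: none.
C minor (natural minor) shares 2: Gm, B♭.
A major shares 0: none.
E♭ minor (natural minor) shares 0: none.
The most common triads (2) are shared with C minor.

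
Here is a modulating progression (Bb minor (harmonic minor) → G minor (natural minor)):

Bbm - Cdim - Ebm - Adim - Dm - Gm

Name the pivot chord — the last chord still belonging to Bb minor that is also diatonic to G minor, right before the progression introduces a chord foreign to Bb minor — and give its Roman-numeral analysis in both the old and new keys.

Adim — vii° in Bb minor, ii° in G minor

Chords diatonic to Bb minor: Bbm, Cdim, Dbaug, Ebm, F, Gb, Adim.
Reading the progression, the first chord not in that set is Dm, so the modulation leaves Bb minor there.
The chord immediately before Dm is Adim, which is diatonic to both keys: vii° in Bb minor and ii° in G minor.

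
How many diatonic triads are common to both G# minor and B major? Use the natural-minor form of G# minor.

Diatonic triads of G# minor (natural minor): G# minor (i), A# diminished (ii°), B major (III), C# minor (iv), D# minor (v), E major (VI), F# major (VII).
Diatonic triads of B major: B major (I), C# minor (ii), D# minor (iii), E major (IV), F# major (V), G# minor (vi), A# diminished (vii°).
Matching root and quality in both lists: G# minor, A# diminished, B major, C# minor, D# minor, E major, F# major.
That gives 7 common triads.

7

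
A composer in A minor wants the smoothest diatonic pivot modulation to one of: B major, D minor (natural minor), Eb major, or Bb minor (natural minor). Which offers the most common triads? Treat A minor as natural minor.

D minor

Triads of A minor (natural minor): Am (i), Bdim (ii°), C (III), Dm (iv), Em (v), F (VI), G (VII).
B major shares 0: none.
D minor (natural minor) shares 4: Am, C, Dm, F.
Eb major shares 0: none.
Bb minor (natural minor) shares 0: none.
The most common triads (4) are shared with D minor.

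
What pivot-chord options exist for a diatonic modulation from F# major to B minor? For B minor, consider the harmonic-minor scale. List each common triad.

Triads in F# major: F# (I), G#m (ii), A#m (iii), B (IV), C# (V), D#m (vi), E#dim (vii°).
Triads in B minor (harmonic minor): Bm (i), C#dim (ii°), Daug (III+), Em (iv), F# (V), G (VI), A#dim (vii°).
Shared triads with their functions: F# (I in F# major, V in B minor).

F#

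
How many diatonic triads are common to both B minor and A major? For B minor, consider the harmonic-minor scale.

1

Diatonic triads of B minor (harmonic minor): Bm (i), C#dim (ii°), Daug (III+), Em (iv), F# (V), G (VI), A#dim (vii°).
Diatonic triads of A major: A (I), Bm (ii), C#m (iii), D (IV), E (V), F#m (vi), G#dim (vii°).
Matching root and quality in both lists: Bm.
That gives 1 common triad.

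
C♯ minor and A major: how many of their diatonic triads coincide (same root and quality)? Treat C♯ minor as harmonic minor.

3

Diatonic triads of C♯ minor (harmonic minor): C♯m (i), D♯dim (ii°), Eaug (III+), F♯m (iv), G♯ (V), A (VI), B♯dim (vii°).
Diatonic triads of A major: A (I), Bm (ii), C♯m (iii), D (IV), E (V), F♯m (vi), G♯dim (vii°).
Matching root and quality in both lists: C♯m, F♯m, A.
That gives 3 common triads.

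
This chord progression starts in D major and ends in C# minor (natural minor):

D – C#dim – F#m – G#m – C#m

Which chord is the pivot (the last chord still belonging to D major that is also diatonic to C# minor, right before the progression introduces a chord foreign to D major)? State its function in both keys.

F#m — iii in D major, iv in C# minor

Chords diatonic to D major: D, Em, F#m, G, A, Bm, C#dim.
Reading the progression, the first chord not in that set is G#m, so the modulation leaves D major there.
The chord immediately before G#m is F#m, which is diatonic to both keys: iii in D major and iv in C# minor.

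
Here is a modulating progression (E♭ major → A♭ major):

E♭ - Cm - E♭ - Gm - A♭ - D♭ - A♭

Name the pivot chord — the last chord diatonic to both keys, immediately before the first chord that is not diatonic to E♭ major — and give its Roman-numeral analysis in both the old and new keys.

Chords diatonic to E♭ major: E♭, Fm, Gm, A♭, B♭, Cm, Ddim.
Reading the progression, the first chord not in that set is D♭, so the modulation leaves E♭ major there.
The chord immediately before D♭ is A♭, which is diatonic to both keys: IV in E♭ major and I in A♭ major.

A♭ — IV in E♭ major, I in A♭ major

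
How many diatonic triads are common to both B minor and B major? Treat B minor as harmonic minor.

Diatonic triads of B minor (harmonic minor): B minor (i), C# diminished (ii°), D augmented (III+), E minor (iv), F# major (V), G major (VI), A# diminished (vii°).
Diatonic triads of B major: B major (I), C# minor (ii), D# minor (iii), E major (IV), F# major (V), G# minor (vi), A# diminished (vii°).
Matching root and quality in both lists: F# major, A# diminished.
That gives 2 common triads.

2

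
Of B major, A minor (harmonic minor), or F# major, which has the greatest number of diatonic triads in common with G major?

A minor

Triads of G major: G major (I), A minor (ii), B minor (iii), C major (IV), D major (V), E minor (vi), F# diminished (vii°).
B major shares 0: none.
A minor (harmonic minor) shares 1: Am.
F# major shares 0: none.
The most common triads (1) are shared with A minor.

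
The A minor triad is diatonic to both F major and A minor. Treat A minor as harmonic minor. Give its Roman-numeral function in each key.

The scale of F major is F G A Bb C D E; A is degree 3, and the triad built there (A-C-E) is minor, so it is iii.
The scale of A minor (harmonic minor) is A B C D E F G#; A is degree 1, and the triad built there (A-C-E) is minor, so it is i.

iii in F major; i in A minor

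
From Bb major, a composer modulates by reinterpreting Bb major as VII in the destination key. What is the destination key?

The numeral VII denotes a major triad on scale degree 7. With Bb on degree 7, the tonic of the new key is C.
Degree 7 carries a major triad in natural-minor keys, so the destination is C minor.
Check: the diatonic triads of C minor (natural minor) are Cm (i), Ddim (ii°), Eb (III), Fm (iv), Gm (v), Ab (VI), Bb (VII) — Bb major is indeed VII.

C minor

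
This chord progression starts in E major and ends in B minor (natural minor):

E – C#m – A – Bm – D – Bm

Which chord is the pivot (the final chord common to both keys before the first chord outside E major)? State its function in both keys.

Chords diatonic to E major: E, F#m, G#m, A, B, C#m, D#dim.
Reading the progression, the first chord not in that set is Bm, so the modulation leaves E major there.
The chord immediately before Bm is A, which is diatonic to both keys: IV in E major and VII in B minor.

A — IV in E major, VII in B minor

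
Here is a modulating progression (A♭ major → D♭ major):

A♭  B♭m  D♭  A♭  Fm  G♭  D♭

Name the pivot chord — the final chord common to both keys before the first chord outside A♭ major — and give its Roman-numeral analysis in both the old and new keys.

Chords diatonic to A♭ major: A♭, B♭m, Cm, D♭, E♭, Fm, Gdim.
Reading the progression, the first chord not in that set is G♭, so the modulation leaves A♭ major there.
The chord immediately before G♭ is Fm, which is diatonic to both keys: vi in A♭ major and iii in D♭ major.

Fm — vi in A♭ major, iii in D♭ major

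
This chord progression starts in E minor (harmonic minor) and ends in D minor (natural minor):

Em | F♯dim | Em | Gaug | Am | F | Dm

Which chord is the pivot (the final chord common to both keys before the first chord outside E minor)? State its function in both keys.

Chords diatonic to E minor: Em, F♯dim, Gaug, Am, B, C, D♯dim.
Reading the progression, the first chord not in that set is F, so the modulation leaves E minor there.
The chord immediately before F is Am, which is diatonic to both keys: iv in E minor and v in D minor.

Am — iv in E minor, v in D minor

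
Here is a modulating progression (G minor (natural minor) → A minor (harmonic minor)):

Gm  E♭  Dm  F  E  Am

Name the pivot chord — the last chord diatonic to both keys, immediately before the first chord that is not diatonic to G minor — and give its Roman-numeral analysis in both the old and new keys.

F — VII in G minor, VI in A minor

Chords diatonic to G minor: Gm, Adim, B♭, Cm, Dm, E♭, F.
Reading the progression, the first chord not in that set is E, so the modulation leaves G minor there.
The chord immediately before E is F, which is diatonic to both keys: VII in G minor and VI in A minor.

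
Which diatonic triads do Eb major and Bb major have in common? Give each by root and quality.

Eb, Gm, Bb, Cm

Triads in Eb major: Eb major (I), F minor (ii), G minor (iii), Ab major (IV), Bb major (V), C minor (vi), D diminished (vii°).
Triads in Bb major: Bb major (I), C minor (ii), D minor (iii), Eb major (IV), F major (V), G minor (vi), A diminished (vii°).
Shared triads with their functions: Eb major (I in Eb major, IV in Bb major); G minor (iii in Eb major, vi in Bb major); Bb major (V in Eb major, I in Bb major); C minor (vi in Eb major, ii in Bb major).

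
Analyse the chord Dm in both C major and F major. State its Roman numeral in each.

ii in C major; vi in F major

The scale of C major is C D E F G A B; D is degree 2, and the triad built there (D-F-A) is minor, so it is ii.
The scale of F major is F G A Bb C D E; D is degree 6, and the triad built there (D-F-A) is minor, so it is vi.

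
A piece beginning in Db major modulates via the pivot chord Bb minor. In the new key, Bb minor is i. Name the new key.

Bb minor

The numeral i denotes a minor triad on scale degree 1. With Bb on degree 1, the tonic of the new key is Bb.
Degree 1 carries a minor triad in minor keys, so the destination is Bb minor.
Check: the diatonic triads of Bb minor (natural minor) are Bbm (i), Cdim (ii°), Db (III), Ebm (iv), Fm (v), Gb (VI), Ab (VII) — Bb minor is indeed i.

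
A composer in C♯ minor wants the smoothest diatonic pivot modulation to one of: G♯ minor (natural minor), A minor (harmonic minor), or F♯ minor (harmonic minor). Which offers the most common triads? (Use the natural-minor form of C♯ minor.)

G♯ minor

Triads of C♯ minor (natural minor): C♯m (i), D♯dim (ii°), E (III), F♯m (iv), G♯m (v), A (VI), B (VII).
G♯ minor (natural minor) shares 4: C♯m, E, G♯m, B.
A minor (harmonic minor) shares 1: E.
F♯ minor (harmonic minor) shares 1: F♯m.
The most common triads (4) are shared with G♯ minor.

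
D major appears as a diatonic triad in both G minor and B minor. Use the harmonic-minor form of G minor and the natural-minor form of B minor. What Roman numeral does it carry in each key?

V in G minor; III in B minor

The scale of G minor (harmonic minor) is G A Bb C D Eb F#; D is degree 5, and the triad built there (D-F#-A) is major, so it is V.
The scale of B minor (natural minor) is B C# D E F# G A; D is degree 3, and the triad built there (D-F#-A) is major, so it is III.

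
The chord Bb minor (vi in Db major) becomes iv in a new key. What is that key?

The numeral iv denotes a minor triad on scale degree 4. With Bb on degree 4, the tonic of the new key is F.
Degree 4 carries a minor triad in minor keys, so the destination is F minor.
Check: the diatonic triads of F minor (natural minor) are Fm (i), Gdim (ii°), Ab (III), Bbm (iv), Cm (v), Db (VI), Eb (VII) — Bb minor is indeed iv.

F minor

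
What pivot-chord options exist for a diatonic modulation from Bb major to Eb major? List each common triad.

Bb, Cm, Eb, Gm

Triads in Bb major: Bb (I), Cm (ii), Dm (iii), Eb (IV), F (V), Gm (vi), Adim (vii°).
Triads in Eb major: Eb (I), Fm (ii), Gm (iii), Ab (IV), Bb (V), Cm (vi), Ddim (vii°).
Shared triads with their functions: Bb (I in Bb major, V in Eb major); Cm (ii in Bb major, vi in Eb major); Eb (IV in Bb major, I in Eb major); Gm (vi in Bb major, iii in Eb major).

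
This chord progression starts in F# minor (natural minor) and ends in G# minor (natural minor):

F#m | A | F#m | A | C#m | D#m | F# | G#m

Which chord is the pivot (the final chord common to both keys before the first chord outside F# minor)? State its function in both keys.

Chords diatonic to F# minor: F#m, G#dim, A, Bm, C#m, D, E.
Reading the progression, the first chord not in that set is D#m, so the modulation leaves F# minor there.
The chord immediately before D#m is C#m, which is diatonic to both keys: v in F# minor and iv in G# minor.

C#m — v in F# minor, iv in G# minor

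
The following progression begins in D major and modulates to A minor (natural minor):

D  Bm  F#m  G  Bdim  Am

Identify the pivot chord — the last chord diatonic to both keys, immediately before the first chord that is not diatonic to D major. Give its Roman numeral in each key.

G — IV in D major, VII in A minor

Chords diatonic to D major: D, Em, F#m, G, A, Bm, C#dim.
Reading the progression, the first chord not in that set is Bdim, so the modulation leaves D major there.
The chord immediately before Bdim is G, which is diatonic to both keys: IV in D major and VII in A minor.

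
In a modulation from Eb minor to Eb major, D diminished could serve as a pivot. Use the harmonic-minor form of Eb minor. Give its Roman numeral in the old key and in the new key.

vii° in Eb minor; vii° in Eb major

The scale of Eb minor (harmonic minor) is Eb F Gb Ab Bb Cb D; D is degree 7, and the triad built there (D-F-Ab) is diminished, so it is vii°.
The scale of Eb major is Eb F G Ab Bb C D; D is degree 7, and the triad built there (D-F-Ab) is diminished, so it is vii°.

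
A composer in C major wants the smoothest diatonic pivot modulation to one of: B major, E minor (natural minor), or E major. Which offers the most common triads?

Triads of C major: C (I), Dm (ii), Em (iii), F (IV), G (V), Am (vi), Bdim (vii°).
B major shares 0: none.
E minor (natural minor) shares 4: C, Em, G, Am.
E major shares 0: none.
The most common triads (4) are shared with E minor.

E minor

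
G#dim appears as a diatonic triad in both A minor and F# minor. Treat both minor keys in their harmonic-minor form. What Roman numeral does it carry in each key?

The scale of A minor (harmonic minor) is A B C D E F G#; G# is degree 7, and the triad built there (G#-B-D) is diminished, so it is vii°.
The scale of F# minor (harmonic minor) is F# G# A B C# D E#; G# is degree 2, and the triad built there (G#-B-D) is diminished, so it is ii°.

vii° in A minor; ii° in F# minor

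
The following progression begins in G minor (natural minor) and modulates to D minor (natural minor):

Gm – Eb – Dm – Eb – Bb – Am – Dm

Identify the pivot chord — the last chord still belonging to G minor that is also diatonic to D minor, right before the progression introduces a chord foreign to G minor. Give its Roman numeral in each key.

Chords diatonic to G minor: Gm, Adim, Bb, Cm, Dm, Eb, F.
Reading the progression, the first chord not in that set is Am, so the modulation leaves G minor there.
The chord immediately before Am is Bb, which is diatonic to both keys: III in G minor and VI in D minor.

Bb — III in G minor, VI in D minor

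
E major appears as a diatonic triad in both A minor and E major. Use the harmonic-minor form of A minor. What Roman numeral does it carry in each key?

V in A minor; I in E major

The scale of A minor (harmonic minor) is A B C D E F G#; E is degree 5, and the triad built there (E-G#-B) is major, so it is V.
The scale of E major is E F# G# A B C# D#; E is degree 1, and the triad built there (E-G#-B) is major, so it is I.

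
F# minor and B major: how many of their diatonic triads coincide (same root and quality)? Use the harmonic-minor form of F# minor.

Diatonic triads of F# minor (harmonic minor): F#m (i), G#dim (ii°), Aaug (III+), Bm (iv), C# (V), D (VI), E#dim (vii°).
Diatonic triads of B major: B (I), C#m (ii), D#m (iii), E (IV), F# (V), G#m (vi), A#dim (vii°).
No triad has the same root and quality in both keys.

0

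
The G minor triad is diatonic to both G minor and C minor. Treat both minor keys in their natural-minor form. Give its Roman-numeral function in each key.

The scale of G minor (natural minor) is G A Bb C D Eb F; G is degree 1, and the triad built there (G-Bb-D) is minor, so it is i.
The scale of C minor (natural minor) is C D Eb F G Ab Bb; G is degree 5, and the triad built there (G-Bb-D) is minor, so it is v.

i in G minor; v in C minor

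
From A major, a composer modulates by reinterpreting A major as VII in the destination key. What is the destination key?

The numeral VII denotes a major triad on scale degree 7. With A on degree 7, the tonic of the new key is B.
Degree 7 carries a major triad in natural-minor keys, so the destination is B minor.
Check: the diatonic triads of B minor (natural minor) are Bm (i), C#dim (ii°), D (III), Em (iv), F#m (v), G (VI), A (VII) — A major is indeed VII.

B minor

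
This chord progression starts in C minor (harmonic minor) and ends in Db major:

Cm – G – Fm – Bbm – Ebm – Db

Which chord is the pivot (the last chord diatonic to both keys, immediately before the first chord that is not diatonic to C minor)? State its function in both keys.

Chords diatonic to C minor: Cm, Ddim, Ebaug, Fm, G, Ab, Bdim.
Reading the progression, the first chord not in that set is Bbm, so the modulation leaves C minor there.
The chord immediately before Bbm is Fm, which is diatonic to both keys: iv in C minor and iii in Db major.

Fm — iv in C minor, iii in Db major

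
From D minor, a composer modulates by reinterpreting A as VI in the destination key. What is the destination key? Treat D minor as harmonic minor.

The numeral VI denotes a major triad on scale degree 6. With A on degree 6, the tonic of the new key is C#.
Degree 6 carries a major triad in minor keys, so the destination is C# minor.
Check: the diatonic triads of C# minor (natural minor) are C#m (i), D#dim (ii°), E (III), F#m (iv), G#m (v), A (VI), B (VII) — A is indeed VI.

C# minor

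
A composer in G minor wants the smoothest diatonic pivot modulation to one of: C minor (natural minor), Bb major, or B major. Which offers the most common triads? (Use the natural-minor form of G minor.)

Bb major

Triads of G minor (natural minor): Gm (i), Adim (ii°), Bb (III), Cm (iv), Dm (v), Eb (VI), F (VII).
C minor (natural minor) shares 4: Gm, Bb, Cm, Eb.
Bb major shares 7: Gm, Adim, Bb, Cm, Dm, Eb, F.
B major shares 0: none.
The most common triads (7) are shared with Bb major.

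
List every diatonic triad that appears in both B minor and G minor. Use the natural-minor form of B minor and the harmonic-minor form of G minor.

D

Triads in B minor (natural minor): Bm (i), C#dim (ii°), D (III), Em (iv), F#m (v), G (VI), A (VII).
Triads in G minor (harmonic minor): Gm (i), Adim (ii°), Bbaug (III+), Cm (iv), D (V), Eb (VI), F#dim (vii°).
Shared triads with their functions: D (III in B minor, V in G minor).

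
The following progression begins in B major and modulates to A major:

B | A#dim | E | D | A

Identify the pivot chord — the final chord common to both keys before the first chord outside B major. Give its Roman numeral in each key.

Chords diatonic to B major: B, C#m, D#m, E, F#, G#m, A#dim.
Reading the progression, the first chord not in that set is D, so the modulation leaves B major there.
The chord immediately before D is E, which is diatonic to both keys: IV in B major and V in A major.

E — IV in B major, V in A major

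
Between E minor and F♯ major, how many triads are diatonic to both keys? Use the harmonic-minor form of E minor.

Diatonic triads of E minor (harmonic minor): Em (i), F♯dim (ii°), Gaug (III+), Am (iv), B (V), C (VI), D♯dim (vii°).
Diatonic triads of F♯ major: F♯ (I), G♯m (ii), A♯m (iii), B (IV), C♯ (V), D♯m (vi), E♯dim (vii°).
Matching root and quality in both lists: B.
That gives 1 common triad.

1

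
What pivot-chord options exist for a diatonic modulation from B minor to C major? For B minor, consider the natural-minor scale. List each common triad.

Triads in B minor (natural minor): Bm (i), C♯dim (ii°), D (III), Em (iv), F♯m (v), G (VI), A (VII).
Triads in C major: C (I), Dm (ii), Em (iii), F (IV), G (V), Am (vi), Bdim (vii°).
Shared triads with their functions: Em (iv in B minor, iii in C major); G (VI in B minor, V in C major).

Em, G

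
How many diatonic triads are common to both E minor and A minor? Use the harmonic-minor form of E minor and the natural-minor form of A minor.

3

Diatonic triads of E minor (harmonic minor): Em (i), F#dim (ii°), Gaug (III+), Am (iv), B (V), C (VI), D#dim (vii°).
Diatonic triads of A minor (natural minor): Am (i), Bdim (ii°), C (III), Dm (iv), Em (v), F (VI), G (VII).
Matching root and quality in both lists: Em, Am, C.
That gives 3 common triads.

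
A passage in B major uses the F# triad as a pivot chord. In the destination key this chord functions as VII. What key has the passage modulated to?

The numeral VII denotes a major triad on scale degree 7. With F# on degree 7, the tonic of the new key is G#.
Degree 7 carries a major triad in natural-minor keys, so the destination is G# minor.
Check: the diatonic triads of G# minor (natural minor) are G#m (i), A#dim (ii°), B (III), C#m (iv), D#m (v), E (VI), F# (VII) — F# is indeed VII.

G# minor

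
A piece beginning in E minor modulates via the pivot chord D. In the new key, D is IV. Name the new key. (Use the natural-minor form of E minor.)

A major

The numeral IV denotes a major triad on scale degree 4. With D on degree 4, the tonic of the new key is A.
Degree 4 carries a major triad in major keys, so the destination is A major.
Check: the diatonic triads of A major are A (I), Bm (ii), C♯m (iii), D (IV), E (V), F♯m (vi), G♯dim (vii°) — D is indeed IV.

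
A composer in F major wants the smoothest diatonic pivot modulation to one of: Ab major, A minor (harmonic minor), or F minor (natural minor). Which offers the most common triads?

Triads of F major: F (I), Gm (ii), Am (iii), Bb (IV), C (V), Dm (vi), Edim (vii°).
Ab major shares 0: none.
A minor (harmonic minor) shares 3: F, Am, Dm.
F minor (natural minor) shares 0: none.
The most common triads (3) are shared with A minor.

A minor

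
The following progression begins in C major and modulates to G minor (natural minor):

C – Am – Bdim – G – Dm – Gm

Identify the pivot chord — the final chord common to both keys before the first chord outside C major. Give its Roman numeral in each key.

Dm — ii in C major, v in G minor

Chords diatonic to C major: C, Dm, Em, F, G, Am, Bdim.
Reading the progression, the first chord not in that set is Gm, so the modulation leaves C major there.
The chord immediately before Gm is Dm, which is diatonic to both keys: ii in C major and v in G minor.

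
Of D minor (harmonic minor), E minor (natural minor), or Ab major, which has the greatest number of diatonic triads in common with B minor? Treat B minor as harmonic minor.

E minor

Triads of B minor (harmonic minor): Bm (i), C#dim (ii°), Daug (III+), Em (iv), F# (V), G (VI), A#dim (vii°).
D minor (harmonic minor) shares 1: C#dim.
E minor (natural minor) shares 3: Bm, Em, G.
Ab major shares 0: none.
The most common triads (3) are shared with E minor.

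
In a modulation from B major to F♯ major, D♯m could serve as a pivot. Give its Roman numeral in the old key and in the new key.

The scale of B major is B C♯ D♯ E F♯ G♯ A♯; D♯ is degree 3, and the triad built there (D♯-F♯-A♯) is minor, so it is iii.
The scale of F♯ major is F♯ G♯ A♯ B C♯ D♯ E♯; D♯ is degree 6, and the triad built there (D♯-F♯-A♯) is minor, so it is vi.

iii in B major; vi in F♯ major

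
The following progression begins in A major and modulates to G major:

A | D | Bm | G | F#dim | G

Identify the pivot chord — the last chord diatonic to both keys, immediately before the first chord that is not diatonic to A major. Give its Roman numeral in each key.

Bm — ii in A major, iii in G major

Chords diatonic to A major: A, Bm, C#m, D, E, F#m, G#dim.
Reading the progression, the first chord not in that set is G, so the modulation leaves A major there.
The chord immediately before G is Bm, which is diatonic to both keys: ii in A major and iii in G major.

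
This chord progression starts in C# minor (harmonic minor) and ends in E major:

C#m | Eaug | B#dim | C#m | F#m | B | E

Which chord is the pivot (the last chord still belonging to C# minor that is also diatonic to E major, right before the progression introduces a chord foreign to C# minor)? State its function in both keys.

F#m — iv in C# minor, ii in E major

Chords diatonic to C# minor: C#m, D#dim, Eaug, F#m, G#, A, B#dim.
Reading the progression, the first chord not in that set is B, so the modulation leaves C# minor there.
The chord immediately before B is F#m, which is diatonic to both keys: iv in C# minor and ii in E major.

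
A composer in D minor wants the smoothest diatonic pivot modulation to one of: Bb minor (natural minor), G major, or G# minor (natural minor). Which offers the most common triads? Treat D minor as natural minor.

G major

Triads of D minor (natural minor): Dm (i), Edim (ii°), F (III), Gm (iv), Am (v), Bb (VI), C (VII).
Bb minor (natural minor) shares 0: none.
G major shares 2: Am, C.
G# minor (natural minor) shares 0: none.
The most common triads (2) are shared with G major.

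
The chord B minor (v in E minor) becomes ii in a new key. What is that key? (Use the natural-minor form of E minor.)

A major

The numeral ii denotes a minor triad on scale degree 2. With B on degree 2, the tonic of the new key is A.
Degree 2 carries a minor triad in major keys, so the destination is A major.
Check: the diatonic triads of A major are A (I), Bm (ii), C#m (iii), D (IV), E (V), F#m (vi), G#dim (vii°) — B minor is indeed ii.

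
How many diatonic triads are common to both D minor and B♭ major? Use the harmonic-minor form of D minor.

3

Diatonic triads of D minor (harmonic minor): Dm (i), Edim (ii°), Faug (III+), Gm (iv), A (V), B♭ (VI), C♯dim (vii°).
Diatonic triads of B♭ major: B♭ (I), Cm (ii), Dm (iii), E♭ (IV), F (V), Gm (vi), Adim (vii°).
Matching root and quality in both lists: Dm, Gm, B♭.
That gives 3 common triads.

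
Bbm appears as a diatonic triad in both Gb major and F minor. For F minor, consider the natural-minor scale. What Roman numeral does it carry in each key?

The scale of Gb major is Gb Ab Bb Cb Db Eb F; Bb is degree 3, and the triad built there (Bb-Db-F) is minor, so it is iii.
The scale of F minor (natural minor) is F G Ab Bb C Db Eb; Bb is degree 4, and the triad built there (Bb-Db-F) is minor, so it is iv.

iii in Gb major; iv in F minor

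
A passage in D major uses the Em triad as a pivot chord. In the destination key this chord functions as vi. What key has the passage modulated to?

The numeral vi denotes a minor triad on scale degree 6. With E on degree 6, the tonic of the new key is G.
Degree 6 carries a minor triad in major keys, so the destination is G major.
Check: the diatonic triads of G major are G (I), Am (ii), Bm (iii), C (IV), D (V), Em (vi), F#dim (vii°) — Em is indeed vi.

G major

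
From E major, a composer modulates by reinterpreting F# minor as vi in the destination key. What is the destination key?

A major

The numeral vi denotes a minor triad on scale degree 6. With F# on degree 6, the tonic of the new key is A.
Degree 6 carries a minor triad in major keys, so the destination is A major.
Check: the diatonic triads of A major are A (I), Bm (ii), C#m (iii), D (IV), E (V), F#m (vi), G#dim (vii°) — F# minor is indeed vi.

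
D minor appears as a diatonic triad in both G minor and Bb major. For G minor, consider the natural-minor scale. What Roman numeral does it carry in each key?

The scale of G minor (natural minor) is G A Bb C D Eb F; D is degree 5, and the triad built there (D-F-A) is minor, so it is v.
The scale of Bb major is Bb C D Eb F G A; D is degree 3, and the triad built there (D-F-A) is minor, so it is iii.

v in G minor; iii in Bb major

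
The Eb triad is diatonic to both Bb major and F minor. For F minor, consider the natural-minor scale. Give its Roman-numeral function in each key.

The scale of Bb major is Bb C D Eb F G A; Eb is degree 4, and the triad built there (Eb-G-Bb) is major, so it is IV.
The scale of F minor (natural minor) is F G Ab Bb C Db Eb; Eb is degree 7, and the triad built there (Eb-G-Bb) is major, so it is VII.

IV in Bb major; VII in F minor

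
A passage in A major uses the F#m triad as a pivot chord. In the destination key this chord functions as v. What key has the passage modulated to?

The numeral v denotes a minor triad on scale degree 5. With F# on degree 5, the tonic of the new key is B.
Degree 5 carries a minor triad in natural-minor keys, so the destination is B minor.
Check: the diatonic triads of B minor (natural minor) are Bm (i), C#dim (ii°), D (III), Em (iv), F#m (v), G (VI), A (VII) — F#m is indeed v.

B minor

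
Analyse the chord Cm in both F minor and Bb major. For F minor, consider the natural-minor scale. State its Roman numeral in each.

v in F minor; ii in Bb major

The scale of F minor (natural minor) is F G Ab Bb C Db Eb; C is degree 5, and the triad built there (C-Eb-G) is minor, so it is v.
The scale of Bb major is Bb C D Eb F G A; C is degree 2, and the triad built there (C-Eb-G) is minor, so it is ii.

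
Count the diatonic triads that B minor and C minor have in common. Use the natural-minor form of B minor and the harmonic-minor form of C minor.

1

Diatonic triads of B minor (natural minor): Bm (i), C#dim (ii°), D (III), Em (iv), F#m (v), G (VI), A (VII).
Diatonic triads of C minor (harmonic minor): Cm (i), Ddim (ii°), Ebaug (III+), Fm (iv), G (V), Ab (VI), Bdim (vii°).
Matching root and quality in both lists: G.
That gives 1 common triad.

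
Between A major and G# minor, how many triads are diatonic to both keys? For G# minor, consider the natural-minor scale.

Diatonic triads of A major: A (I), Bm (ii), C#m (iii), D (IV), E (V), F#m (vi), G#dim (vii°).
Diatonic triads of G# minor (natural minor): G#m (i), A#dim (ii°), B (III), C#m (iv), D#m (v), E (VI), F# (VII).
Matching root and quality in both lists: C#m, E.
That gives 2 common triads.

2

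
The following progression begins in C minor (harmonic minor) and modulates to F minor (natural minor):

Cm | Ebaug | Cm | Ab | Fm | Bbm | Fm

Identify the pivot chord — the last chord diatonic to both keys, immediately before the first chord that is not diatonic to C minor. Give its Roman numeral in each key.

Chords diatonic to C minor: Cm, Ddim, Ebaug, Fm, G, Ab, Bdim.
Reading the progression, the first chord not in that set is Bbm, so the modulation leaves C minor there.
The chord immediately before Bbm is Fm, which is diatonic to both keys: iv in C minor and i in F minor.

Fm — iv in C minor, i in F minor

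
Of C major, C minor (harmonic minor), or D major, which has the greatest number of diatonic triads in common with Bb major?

C major

Triads of Bb major: Bb (I), Cm (ii), Dm (iii), Eb (IV), F (V), Gm (vi), Adim (vii°).
C major shares 2: Dm, F.
C minor (harmonic minor) shares 1: Cm.
D major shares 0: none.
The most common triads (2) are shared with C major.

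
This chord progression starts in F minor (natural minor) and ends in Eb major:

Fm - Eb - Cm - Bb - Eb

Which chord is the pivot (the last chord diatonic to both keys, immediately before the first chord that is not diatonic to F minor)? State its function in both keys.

Cm — v in F minor, vi in Eb major

Chords diatonic to F minor: Fm, Gdim, Ab, Bbm, Cm, Db, Eb.
Reading the progression, the first chord not in that set is Bb, so the modulation leaves F minor there.
The chord immediately before Bb is Cm, which is diatonic to both keys: v in F minor and vi in Eb major.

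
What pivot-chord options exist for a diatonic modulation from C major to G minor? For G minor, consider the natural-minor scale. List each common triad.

Dm, F

Triads in C major: C (I), Dm (ii), Em (iii), F (IV), G (V), Am (vi), Bdim (vii°).
Triads in G minor (natural minor): Gm (i), Adim (ii°), Bb (III), Cm (iv), Dm (v), Eb (VI), F (VII).
Shared triads with their functions: Dm (ii in C major, v in G minor); F (IV in C major, VII in G minor).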